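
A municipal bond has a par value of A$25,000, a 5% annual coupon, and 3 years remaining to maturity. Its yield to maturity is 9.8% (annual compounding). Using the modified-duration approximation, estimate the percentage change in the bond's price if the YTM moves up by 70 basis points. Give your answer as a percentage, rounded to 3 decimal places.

-1.817%

Periodic yield y = 0.098. Modified duration first:
  t   CF        PV=CF/(1+0.098)^t    t·PV
  1     1,250.00     1,138.4335     1,138.4335
  2     1,250.00     1,036.8247     2,073.6494
  3    26,250.00    19,829.9805    59,489.9415
  Σ                 22,005.2387    62,702.0244
P = 22,005.2387; D_Mac = 2.84941 yrs; D_mod = 2.84941/(1+0.098) = 2.59509 yrs.
ΔP/P ≈ -D_mod · Δy = -2.59509 × (+0.007) = -0.018166 = -1.8166%.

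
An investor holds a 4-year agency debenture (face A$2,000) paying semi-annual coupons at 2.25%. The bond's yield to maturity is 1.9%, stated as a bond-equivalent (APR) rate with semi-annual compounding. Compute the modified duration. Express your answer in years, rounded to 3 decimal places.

Periodic yield y = 0.0095. First find Macaulay duration:
  t   CF        PV=CF/(1+0.0095)^t    t·PV
  1        22.50        22.2883        22.2883
  2        22.50        22.0785        44.1570
  3        22.50        21.8707        65.6122
  4        22.50        21.6649        86.6597
  5        22.50        21.4610       107.3052
  6        22.50        21.2591       127.5545
  7        22.50        21.0590       147.4132
  8     2,022.50     1,875.1583    15,001.2667
  Σ                  2,026.8399    15,602.2568
P = 2,026.8399; Macaulay duration = 15,602.2568 / 2,026.8399 = 7.69782 half-year periods = 3.84891 years.
Modified duration = D_Mac / (1 + y) = 3.84891 / 1.0095 = 3.81269 years.

3.813 years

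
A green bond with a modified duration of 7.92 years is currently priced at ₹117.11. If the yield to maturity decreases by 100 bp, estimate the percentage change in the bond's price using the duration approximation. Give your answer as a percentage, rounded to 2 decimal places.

Duration approximation: ΔP/P ≈ -D_mod · Δy = -7.92 × (-0.01) = +0.079200.
As a percentage: +7.9200%.

+7.92%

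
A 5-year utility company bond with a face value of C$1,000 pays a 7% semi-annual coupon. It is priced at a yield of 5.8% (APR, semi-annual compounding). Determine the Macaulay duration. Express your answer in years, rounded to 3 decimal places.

4.324 years

Periodic yield y = 0.029. Discount each cash flow and weight by its period:
  t   CF        PV=CF/(1+0.029)^t    t·PV
  1        35.00        34.0136        34.0136
  2        35.00        33.0550        66.1100
  3        35.00        32.1234        96.3703
  4        35.00        31.2181       124.8724
  5        35.00        30.3383       151.6915
  6        35.00        29.4833       176.8997
  7        35.00        28.6524       200.5665
  8        35.00        27.8449       222.7589
  9        35.00        27.0601       243.5411
  10    1,035.00       777.6543     7,776.5434
  Σ                  1,051.4434     9,093.3674
Price P = Σ PV = 1,051.4434.
Macaulay duration = Σ(t·PV) / P = 9,093.3674 / 1,051.4434 = 8.64846 half-year periods.
In years: 8.64846 / 2 = 4.32423 years.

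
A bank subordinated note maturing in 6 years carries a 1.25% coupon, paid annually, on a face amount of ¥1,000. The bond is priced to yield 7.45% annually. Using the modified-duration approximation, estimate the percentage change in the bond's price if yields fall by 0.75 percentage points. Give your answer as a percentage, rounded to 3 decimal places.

+4.031%

Periodic yield y = 0.0745. Modified duration first:
  t   CF        PV=CF/(1+0.0745)^t    t·PV
  1        12.50        11.6333        11.6333
  2        12.50        10.8267        21.6535
  3        12.50        10.0761        30.2282
  4        12.50         9.3774        37.5098
  5        12.50         8.7273        43.6363
  6     1,012.50       657.8949     3,947.3693
  Σ                    708.5357     4,092.0304
P = 708.5357; D_Mac = 5.77533 yrs; D_mod = 5.77533/(1+0.0745) = 5.37490 yrs.
ΔP/P ≈ -D_mod · Δy = -5.37490 × (-0.0075) = +0.040312 = +4.0312%.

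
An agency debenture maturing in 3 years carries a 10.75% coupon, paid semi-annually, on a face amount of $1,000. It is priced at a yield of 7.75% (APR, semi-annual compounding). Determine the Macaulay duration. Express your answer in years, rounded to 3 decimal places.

Periodic yield y = 0.03875. Discount each cash flow and weight by its period:
  t   CF        PV=CF/(1+0.03875)^t    t·PV
  1        53.75        51.7449        51.7449
  2        53.75        49.8146        99.6291
  3        53.75        47.9563       143.8688
  4        53.75        46.1673       184.6691
  5        53.75        44.4450       222.2252
  6     1,053.75       838.8250     5,032.9500
  Σ                  1,078.9530     5,735.0872
Price P = Σ PV = 1,078.9530.
Macaulay duration = Σ(t·PV) / P = 5,735.0872 / 1,078.9530 = 5.31542 half-year periods.
In years: 5.31542 / 2 = 2.65771 years.

2.658 years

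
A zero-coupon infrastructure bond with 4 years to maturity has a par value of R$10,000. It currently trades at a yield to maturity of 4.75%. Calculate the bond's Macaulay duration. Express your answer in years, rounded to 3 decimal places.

A zero-coupon bond has a single cash flow at maturity, so its Macaulay duration equals its maturity: 4 years.

4.000 years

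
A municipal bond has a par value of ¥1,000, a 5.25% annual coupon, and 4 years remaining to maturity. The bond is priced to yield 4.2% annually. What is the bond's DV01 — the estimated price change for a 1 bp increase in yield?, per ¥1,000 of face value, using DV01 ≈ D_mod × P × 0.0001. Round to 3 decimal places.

Periodic yield y = 0.042.
  t   CF        PV=CF/(1+0.042)^t    t·PV
  1        52.50        50.3839        50.3839
  2        52.50        48.3530        96.7061
  3        52.50        46.4041       139.2122
  4     1,052.50       892.7939     3,571.1757
  Σ                  1,037.9349     3,857.4779
P = 1,037.9349; D_Mac = 3.71649 yrs; D_mod = 3.56669 yrs.
DV01 ≈ 3.56669 × 1,037.9349 × 0.0001 = 0.370199.

¥0.370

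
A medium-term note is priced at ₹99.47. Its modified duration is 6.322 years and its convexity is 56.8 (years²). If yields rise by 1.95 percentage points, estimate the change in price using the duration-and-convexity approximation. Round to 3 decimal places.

-₹11.188

Duration effect: -D_mod·Δy = -6.322 × (+0.0195) = -0.123279
Convexity effect: ½·C·(Δy)² = 0.5 × 56.8 × (0.0195)² = +0.0107991
ΔP/P ≈ -0.123279 + 0.0107991 = -0.1124799
ΔP ≈ 99.47 × (-0.1124799) = -11.188375653.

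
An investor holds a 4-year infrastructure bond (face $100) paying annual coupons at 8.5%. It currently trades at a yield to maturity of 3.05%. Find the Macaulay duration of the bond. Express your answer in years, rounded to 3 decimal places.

Periodic yield y = 0.0305. Discount each cash flow and weight by its year:
  t   CF        PV=CF/(1+0.0305)^t    t·PV
  1         8.50         8.2484         8.2484
  2         8.50         8.0043        16.0086
  3         8.50         7.7674        23.3022
  4       108.50        96.2139       384.8555
  Σ                    120.2340       432.4147
Price P = Σ PV = 120.2340.
Macaulay duration = Σ(t·PV) / P = 432.4147 / 120.2340 = 3.59644 years.

3.596 years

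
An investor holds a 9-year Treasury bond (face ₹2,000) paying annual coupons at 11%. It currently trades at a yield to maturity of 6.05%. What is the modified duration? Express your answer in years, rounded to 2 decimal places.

Periodic yield y = 0.0605. First find Macaulay duration:
  t   CF        PV=CF/(1+0.0605)^t    t·PV
  1       220.00       207.4493       207.4493
  2       220.00       195.6146       391.2293
  3       220.00       184.4551       553.3653
  4       220.00       173.9322       695.7288
  5       220.00       164.0096       820.0481
  6       220.00       154.6531       927.9186
  7       220.00       145.8304     1,020.8126
  8       220.00       137.5110     1,100.0876
  9     2,220.00     1,308.4494    11,776.0442
  Σ                  2,671.9046    17,492.6838
P = 2,671.9046; Macaulay duration = 17,492.6838 / 2,671.9046 = 6.54690 years.
Modified duration = D_Mac / (1 + y) = 6.54690 / 1.0605 = 6.17341 years.

6.17 years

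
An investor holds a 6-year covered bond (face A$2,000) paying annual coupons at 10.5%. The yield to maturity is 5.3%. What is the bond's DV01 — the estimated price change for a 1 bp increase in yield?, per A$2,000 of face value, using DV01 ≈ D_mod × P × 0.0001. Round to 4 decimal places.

Periodic yield y = 0.053.
  t   CF        PV=CF/(1+0.053)^t    t·PV
  1       210.00       199.4302       199.4302
  2       210.00       189.3924       378.7848
  3       210.00       179.8598       539.5795
  4       210.00       170.8071       683.2282
  5       210.00       162.2099       811.0497
  6     2,210.00     1,621.1457     9,726.8742
  Σ                  2,522.8451    12,338.9465
P = 2,522.8451; D_Mac = 4.89089 yrs; D_mod = 4.64472 yrs.
DV01 ≈ 4.64472 × 2,522.8451 × 0.0001 = 1.171790.

A$1.1718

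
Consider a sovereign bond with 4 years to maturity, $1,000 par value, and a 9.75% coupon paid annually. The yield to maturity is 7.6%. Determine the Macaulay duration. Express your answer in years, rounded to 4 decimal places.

Periodic yield y = 0.076. Discount each cash flow and weight by its year:
  t   CF        PV=CF/(1+0.076)^t    t·PV
  1        97.50        90.6134        90.6134
  2        97.50        84.2132       168.4264
  3        97.50        78.2650       234.7951
  4     1,097.50       818.7578     3,275.0311
  Σ                  1,071.8494     3,768.8660
Price P = Σ PV = 1,071.8494.
Macaulay duration = Σ(t·PV) / P = 3,768.8660 / 1,071.8494 = 3.51623 years.

3.5162 years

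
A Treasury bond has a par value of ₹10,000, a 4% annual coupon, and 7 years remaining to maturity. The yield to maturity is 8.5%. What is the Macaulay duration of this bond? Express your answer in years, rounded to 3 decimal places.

6.116 years

Periodic yield y = 0.085. Discount each cash flow and weight by its year:
  t   CF        PV=CF/(1+0.085)^t    t·PV
  1       400.00       368.6636       368.6636
  2       400.00       339.7821       679.5642
  3       400.00       313.1632       939.4897
  4       400.00       288.6297     1,154.5189
  5       400.00       266.0182     1,330.0908
  6       400.00       245.1780     1,471.0682
  7    10,400.00     5,875.2340    41,126.6383
  Σ                  7,696.6689    47,070.0338
Price P = Σ PV = 7,696.6689.
Macaulay duration = Σ(t·PV) / P = 47,070.0338 / 7,696.6689 = 6.11564 years.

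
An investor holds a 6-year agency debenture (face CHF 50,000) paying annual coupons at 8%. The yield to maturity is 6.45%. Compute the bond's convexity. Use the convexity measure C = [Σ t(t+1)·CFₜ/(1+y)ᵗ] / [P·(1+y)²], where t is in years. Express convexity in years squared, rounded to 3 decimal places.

With y = 0.0645:
  t   CF        PV=CF/(1+0.0645)^t    t·PV        t(t+1)·PV
  1     4,000.00     3,757.6327     3,757.6327       7,515.2654
  2     4,000.00     3,529.9509     7,059.9017      21,179.7052
  3     4,000.00     3,316.0647     9,948.1941      39,792.7763
  4     4,000.00     3,115.1383    12,460.5531      62,302.7654
  5     4,000.00     2,926.3864    14,631.9318      87,791.5905
  6    54,000.00    37,112.4619   222,674.7716   1,558,723.4013
  Σ                 53,757.6348   270,532.9849   1,777,305.5040
P = 53,757.6348.
Convexity = Σ t(t+1)·PV / [P·(1+y)²] = 1,777,305.5040 / (53,757.6348 × 1.133160) = 29.17633.

29.176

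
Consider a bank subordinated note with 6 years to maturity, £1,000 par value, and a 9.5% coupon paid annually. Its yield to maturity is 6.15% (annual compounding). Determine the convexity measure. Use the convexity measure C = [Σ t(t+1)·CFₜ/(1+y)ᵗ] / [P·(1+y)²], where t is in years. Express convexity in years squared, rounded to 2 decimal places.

With y = 0.0615:
  t   CF        PV=CF/(1+0.0615)^t    t·PV        t(t+1)·PV
  1        95.00        89.4960        89.4960         178.9920
  2        95.00        84.3109       168.6218         505.8653
  3        95.00        79.4262       238.2785         953.1140
  4        95.00        74.8245       299.2979       1,496.4893
  5        95.00        70.4894       352.4468       2,114.6810
  6     1,095.00       765.4100     4,592.4600      32,147.2197
  Σ                  1,163.9569     5,740.6009      37,396.3613
P = 1,163.9569.
Convexity = Σ t(t+1)·PV / [P·(1+y)²] = 37,396.3613 / (1,163.9569 × 1.126782) = 28.51363.

28.51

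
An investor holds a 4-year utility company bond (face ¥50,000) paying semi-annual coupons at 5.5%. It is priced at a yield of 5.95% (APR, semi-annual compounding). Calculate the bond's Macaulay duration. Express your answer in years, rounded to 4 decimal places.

Periodic yield y = 0.02975. Discount each cash flow and weight by its period:
  t   CF        PV=CF/(1+0.02975)^t    t·PV
  1     1,375.00     1,335.2756     1,335.2756
  2     1,375.00     1,296.6988     2,593.3975
  3     1,375.00     1,259.2365     3,777.7094
  4     1,375.00     1,222.8565     4,891.4260
  5     1,375.00     1,187.5276     5,937.6378
  6     1,375.00     1,153.2193     6,919.3157
  7     1,375.00     1,119.9022     7,839.3153
  8    51,375.00    40,634.7348   325,077.8785
  Σ                 49,209.4511   358,371.9558
Price P = Σ PV = 49,209.4511.
Macaulay duration = Σ(t·PV) / P = 358,371.9558 / 49,209.4511 = 7.28258 half-year periods.
In years: 7.28258 / 2 = 3.64129 years.

3.6413 years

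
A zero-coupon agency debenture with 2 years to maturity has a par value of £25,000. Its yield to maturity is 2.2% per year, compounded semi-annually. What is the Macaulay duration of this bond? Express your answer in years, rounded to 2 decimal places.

A zero-coupon bond has a single cash flow at maturity, so its Macaulay duration equals its maturity: 2 years.
(Equivalently: 4 semi-annual periods ÷ 2 = 2 years.)

2.00 years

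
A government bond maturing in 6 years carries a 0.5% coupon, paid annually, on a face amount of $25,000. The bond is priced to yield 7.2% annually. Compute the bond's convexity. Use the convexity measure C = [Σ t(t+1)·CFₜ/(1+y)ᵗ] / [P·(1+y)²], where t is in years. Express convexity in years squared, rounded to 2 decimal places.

With y = 0.072:
  t   CF        PV=CF/(1+0.072)^t    t·PV        t(t+1)·PV
  1       125.00       116.6045       116.6045         233.2090
  2       125.00       108.7728       217.5457         652.6370
  3       125.00       101.4672       304.4016       1,217.6063
  4       125.00        94.6522       378.6089       1,893.0447
  5       125.00        88.2950       441.4750       2,648.8498
  6    25,125.00    16,555.3116    99,331.8694     695,323.0855
  Σ                 17,065.1033   100,790.5050     701,968.4323
P = 17,065.1033.
Convexity = Σ t(t+1)·PV / [P·(1+y)²] = 701,968.4323 / (17,065.1033 × 1.149184) = 35.79473.

35.79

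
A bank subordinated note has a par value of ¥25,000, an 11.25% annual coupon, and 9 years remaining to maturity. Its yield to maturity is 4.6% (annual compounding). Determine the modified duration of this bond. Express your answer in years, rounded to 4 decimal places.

Periodic yield y = 0.046. First find Macaulay duration:
  t   CF        PV=CF/(1+0.046)^t    t·PV
  1     2,812.50     2,688.8145     2,688.8145
  2     2,812.50     2,570.5684     5,141.1368
  3     2,812.50     2,457.5224     7,372.5671
  4     2,812.50     2,349.4478     9,397.7910
  5     2,812.50     2,246.1260    11,230.6298
  6     2,812.50     2,147.3480    12,884.0878
  7     2,812.50     2,052.9139    14,370.3974
  8     2,812.50     1,962.6328    15,701.0625
  9    27,812.50    18,554.7398   166,992.6578
  Σ                 37,030.1135   245,779.1448
P = 37,030.1135; Macaulay duration = 245,779.1448 / 37,030.1135 = 6.63728 years.
Modified duration = D_Mac / (1 + y) = 6.63728 / 1.046 = 6.34539 years.

6.3454 years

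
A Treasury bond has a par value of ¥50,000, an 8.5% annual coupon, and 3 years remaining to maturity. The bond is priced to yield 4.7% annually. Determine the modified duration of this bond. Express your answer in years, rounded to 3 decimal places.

Periodic yield y = 0.047. First find Macaulay duration:
  t   CF        PV=CF/(1+0.047)^t    t·PV
  1     4,250.00     4,059.2168     4,059.2168
  2     4,250.00     3,876.9979     7,753.9958
  3    54,250.00    47,267.1805   141,801.5416
  Σ                 55,203.3952   153,614.7542
P = 55,203.3952; Macaulay duration = 153,614.7542 / 55,203.3952 = 2.78270 years.
Modified duration = D_Mac / (1 + y) = 2.78270 / 1.047 = 2.65779 years.

2.658 years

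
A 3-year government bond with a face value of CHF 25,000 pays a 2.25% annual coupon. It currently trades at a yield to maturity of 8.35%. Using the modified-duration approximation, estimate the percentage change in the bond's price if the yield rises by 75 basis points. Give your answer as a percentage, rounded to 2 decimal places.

-2.03%

Periodic yield y = 0.0835. Modified duration first:
  t   CF        PV=CF/(1+0.0835)^t    t·PV
  1       562.50       519.1509       519.1509
  2       562.50       479.1425       958.2850
  3    25,562.50    20,096.3219    60,288.9657
  Σ                 21,094.6153    61,766.4016
P = 21,094.6153; D_Mac = 2.92806 yrs; D_mod = 2.92806/(1+0.0835) = 2.70241 yrs.
ΔP/P ≈ -D_mod · Δy = -2.70241 × (+0.0075) = -0.020268 = -2.0268%.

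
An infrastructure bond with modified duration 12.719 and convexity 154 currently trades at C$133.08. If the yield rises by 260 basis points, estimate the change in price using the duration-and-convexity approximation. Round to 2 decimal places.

-C$37.08

Duration effect: -D_mod·Δy = -12.719 × (+0.026) = -0.330694
Convexity effect: ½·C·(Δy)² = 0.5 × 154 × (0.026)² = +0.0520520
ΔP/P ≈ -0.330694 + 0.0520520 = -0.278642
ΔP ≈ 133.08 × (-0.278642) = -37.08167736.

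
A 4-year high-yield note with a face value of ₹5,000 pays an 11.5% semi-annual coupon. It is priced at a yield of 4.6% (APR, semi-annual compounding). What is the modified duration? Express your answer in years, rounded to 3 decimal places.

3.321 years

Periodic yield y = 0.023. First find Macaulay duration:
  t   CF        PV=CF/(1+0.023)^t    t·PV
  1       287.50       281.0362       281.0362
  2       287.50       274.7177       549.4353
  3       287.50       268.5412       805.6236
  4       287.50       262.5036     1,050.0145
  5       287.50       256.6018     1,283.0089
  6       287.50       250.8326     1,504.9958
  7       287.50       245.1932     1,716.3524
  8     5,287.50     4,408.0378    35,264.3025
  Σ                  6,247.4641    42,454.7693
P = 6,247.4641; Macaulay duration = 42,454.7693 / 6,247.4641 = 6.79552 half-year periods = 3.39776 years.
Modified duration = D_Mac / (1 + y) = 3.39776 / 1.023 = 3.32137 years.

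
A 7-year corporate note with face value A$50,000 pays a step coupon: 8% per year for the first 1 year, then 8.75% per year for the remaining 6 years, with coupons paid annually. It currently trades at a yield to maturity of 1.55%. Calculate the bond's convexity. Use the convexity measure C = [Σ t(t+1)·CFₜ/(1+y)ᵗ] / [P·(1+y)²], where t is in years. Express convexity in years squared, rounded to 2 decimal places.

With y = 0.0155:
  t   CF        PV=CF/(1+0.0155)^t    t·PV        t(t+1)·PV
  1     4,000.00     3,938.9463     3,938.9463       7,877.8927
  2     4,375.00     4,242.4644     8,484.9287      25,454.7861
  3     4,375.00     4,177.7099    12,533.1296      50,132.5182
  4     4,375.00     4,113.9437    16,455.7749      82,278.8745
  5     4,375.00     4,051.1509    20,255.7544     121,534.5265
  6     4,375.00     3,989.3165    23,935.8989     167,551.2921
  7    54,375.00    48,824.7216   341,773.0513   2,734,184.4107
  Σ                 73,338.2532   427,377.4841   3,189,014.3007
P = 73,338.2532.
Convexity = Σ t(t+1)·PV / [P·(1+y)²] = 3,189,014.3007 / (73,338.2532 × 1.031240) = 42.16635.

42.17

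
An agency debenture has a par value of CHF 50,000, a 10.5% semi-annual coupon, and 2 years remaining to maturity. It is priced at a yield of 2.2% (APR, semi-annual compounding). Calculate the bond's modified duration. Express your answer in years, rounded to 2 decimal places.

Periodic yield y = 0.011. First find Macaulay duration:
  t   CF        PV=CF/(1+0.011)^t    t·PV
  1     2,625.00     2,596.4392     2,596.4392
  2     2,625.00     2,568.1891     5,136.3782
  3     2,625.00     2,540.2464     7,620.7391
  4    52,625.00    50,371.8019   201,487.2075
  Σ                 58,076.6765   216,840.7640
P = 58,076.6765; Macaulay duration = 216,840.7640 / 58,076.6765 = 3.73370 half-year periods = 1.86685 years.
Modified duration = D_Mac / (1 + y) = 1.86685 / 1.011 = 1.84654 years.

1.85 years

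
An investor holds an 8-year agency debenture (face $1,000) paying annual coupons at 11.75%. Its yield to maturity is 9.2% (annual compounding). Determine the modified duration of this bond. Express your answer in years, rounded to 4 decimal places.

5.2736 years

Periodic yield y = 0.092. First find Macaulay duration:
  t   CF        PV=CF/(1+0.092)^t    t·PV
  1       117.50       107.6007       107.6007
  2       117.50        98.5355       197.0709
  3       117.50        90.2339       270.7018
  4       117.50        82.6318       330.5273
  5       117.50        75.6702       378.3508
  6       117.50        69.2950       415.7701
  7       117.50        63.4570       444.1989
  8     1,117.50       552.6707     4,421.3654
  Σ                  1,140.0948     6,565.5860
P = 1,140.0948; Macaulay duration = 6,565.5860 / 1,140.0948 = 5.75881 years.
Modified duration = D_Mac / (1 + y) = 5.75881 / 1.092 = 5.27363 years.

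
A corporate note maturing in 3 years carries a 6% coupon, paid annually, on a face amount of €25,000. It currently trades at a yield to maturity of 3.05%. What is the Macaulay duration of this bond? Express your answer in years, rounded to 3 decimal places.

2.840 years

Periodic yield y = 0.0305. Discount each cash flow and weight by its year:
  t   CF        PV=CF/(1+0.0305)^t    t·PV
  1     1,500.00     1,455.6041     1,455.6041
  2     1,500.00     1,412.5222     2,825.0443
  3    26,500.00    24,215.9709    72,647.9126
  Σ                 27,084.0971    76,928.5610
Price P = Σ PV = 27,084.0971.
Macaulay duration = Σ(t·PV) / P = 76,928.5610 / 27,084.0971 = 2.84036 years.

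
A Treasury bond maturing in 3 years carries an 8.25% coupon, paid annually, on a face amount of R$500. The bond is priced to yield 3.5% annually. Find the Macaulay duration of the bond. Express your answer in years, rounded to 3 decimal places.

2.791 years

Periodic yield y = 0.035. Discount each cash flow and weight by its year:
  t   CF        PV=CF/(1+0.035)^t    t·PV
  1        41.25        39.8551        39.8551
  2        41.25        38.5073        77.0146
  3       541.25       488.1765     1,464.5295
  Σ                    566.5389     1,581.3992
Price P = Σ PV = 566.5389.
Macaulay duration = Σ(t·PV) / P = 1,581.3992 / 566.5389 = 2.79133 years.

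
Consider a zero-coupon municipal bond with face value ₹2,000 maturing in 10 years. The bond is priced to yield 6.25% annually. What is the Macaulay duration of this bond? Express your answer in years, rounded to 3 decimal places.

A zero-coupon bond has a single cash flow at maturity, so its Macaulay duration equals its maturity: 10 years.

10.000 years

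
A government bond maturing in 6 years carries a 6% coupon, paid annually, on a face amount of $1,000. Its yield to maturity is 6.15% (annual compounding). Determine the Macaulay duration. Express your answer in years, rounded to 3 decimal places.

5.209 years

Periodic yield y = 0.0615. Discount each cash flow and weight by its year:
  t   CF        PV=CF/(1+0.0615)^t    t·PV
  1        60.00        56.5238        56.5238
  2        60.00        53.2490       106.4980
  3        60.00        50.1639       150.4917
  4        60.00        47.2576       189.0302
  5        60.00        44.5196       222.5980
  6     1,060.00       740.9448     4,445.6690
  Σ                    992.6586     5,170.8107
Price P = Σ PV = 992.6586.
Macaulay duration = Σ(t·PV) / P = 5,170.8107 / 992.6586 = 5.20905 years.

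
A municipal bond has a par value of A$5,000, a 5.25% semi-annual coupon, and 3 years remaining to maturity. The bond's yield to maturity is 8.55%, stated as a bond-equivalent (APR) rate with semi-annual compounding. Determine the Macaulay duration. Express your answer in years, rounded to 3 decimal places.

2.804 years

Periodic yield y = 0.04275. Discount each cash flow and weight by its period:
  t   CF        PV=CF/(1+0.04275)^t    t·PV
  1       131.25       125.8691       125.8691
  2       131.25       120.7088       241.4176
  3       131.25       115.7601       347.2802
  4       131.25       111.0142       444.0568
  5       131.25       106.4629       532.3145
  6     5,131.25     3,991.5538    23,949.3226
  Σ                  4,571.3688    25,640.2607
Price P = Σ PV = 4,571.3688.
Macaulay duration = Σ(t·PV) / P = 25,640.2607 / 4,571.3688 = 5.60888 half-year periods.
In years: 5.60888 / 2 = 2.80444 years.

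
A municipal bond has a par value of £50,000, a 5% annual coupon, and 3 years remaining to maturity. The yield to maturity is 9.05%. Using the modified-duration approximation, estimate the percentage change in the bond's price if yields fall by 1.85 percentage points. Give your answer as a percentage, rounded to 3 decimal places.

Periodic yield y = 0.0905. Modified duration first:
  t   CF        PV=CF/(1+0.0905)^t    t·PV
  1     2,500.00     2,292.5264     2,292.5264
  2     2,500.00     2,102.2709     4,204.5417
  3    52,500.00    40,483.8954   121,451.6861
  Σ                 44,878.6926   127,948.7542
P = 44,878.6926; D_Mac = 2.85099 yrs; D_mod = 2.85099/(1+0.0905) = 2.61439 yrs.
ΔP/P ≈ -D_mod · Δy = -2.61439 × (-0.0185) = +0.048366 = +4.8366%.

+4.837%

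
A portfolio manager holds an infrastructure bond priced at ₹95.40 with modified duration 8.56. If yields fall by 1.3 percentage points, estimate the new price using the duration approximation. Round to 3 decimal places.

Duration approximation: ΔP/P ≈ -D_mod · Δy = -8.56 × (-0.013) = +0.111280.
New price ≈ 95.40 × (1 + 0.111280) = 106.016112.

₹106.016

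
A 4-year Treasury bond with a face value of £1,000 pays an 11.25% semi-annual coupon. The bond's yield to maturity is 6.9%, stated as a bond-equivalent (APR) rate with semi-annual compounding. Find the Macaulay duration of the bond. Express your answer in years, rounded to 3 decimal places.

Periodic yield y = 0.0345. Discount each cash flow and weight by its period:
  t   CF        PV=CF/(1+0.0345)^t    t·PV
  1        56.25        54.3741        54.3741
  2        56.25        52.5607       105.1215
  3        56.25        50.8079       152.4236
  4        56.25        49.1135       196.4538
  5        56.25        47.4756       237.3778
  6        56.25        45.8923       275.3536
  7        56.25        44.3618       310.5325
  8     1,056.25       805.2352     6,441.8818
  Σ                  1,149.8210     7,773.5188
Price P = Σ PV = 1,149.8210.
Macaulay duration = Σ(t·PV) / P = 7,773.5188 / 1,149.8210 = 6.76063 half-year periods.
In years: 6.76063 / 2 = 3.38032 years.

3.380 years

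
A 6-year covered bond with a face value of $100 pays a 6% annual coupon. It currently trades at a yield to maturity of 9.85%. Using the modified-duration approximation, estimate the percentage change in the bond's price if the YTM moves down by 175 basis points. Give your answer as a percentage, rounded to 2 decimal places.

Periodic yield y = 0.0985. Modified duration first:
  t   CF        PV=CF/(1+0.0985)^t    t·PV
  1         6.00         5.4620         5.4620
  2         6.00         4.9722         9.9445
  3         6.00         4.5264        13.5791
  4         6.00         4.1205        16.4820
  5         6.00         3.7510        18.7552
  6       106.00        60.3261       361.9568
  Σ                     83.1583       426.1796
P = 83.1583; D_Mac = 5.12492 yrs; D_mod = 5.12492/(1+0.0985) = 4.66538 yrs.
ΔP/P ≈ -D_mod · Δy = -4.66538 × (-0.0175) = +0.081644 = +8.1644%.

+8.16%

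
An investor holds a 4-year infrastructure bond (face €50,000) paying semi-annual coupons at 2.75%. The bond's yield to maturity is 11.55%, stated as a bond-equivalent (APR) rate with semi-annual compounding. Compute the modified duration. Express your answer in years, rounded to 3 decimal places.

Periodic yield y = 0.05775. First find Macaulay duration:
  t   CF        PV=CF/(1+0.05775)^t    t·PV
  1       687.50       649.9645       649.9645
  2       687.50       614.4784     1,228.9568
  3       687.50       580.9297     1,742.7892
  4       687.50       549.2127     2,196.8508
  5       687.50       519.2273     2,596.1366
  6       687.50       490.8791     2,945.2743
  7       687.50       464.0785     3,248.5496
  8    50,687.50    32,347.1930   258,777.5439
  Σ                 36,215.9633   273,386.0657
P = 36,215.9633; Macaulay duration = 273,386.0657 / 36,215.9633 = 7.54877 half-year periods = 3.77439 years.
Modified duration = D_Mac / (1 + y) = 3.77439 / 1.05775 = 3.56832 years.

3.568 years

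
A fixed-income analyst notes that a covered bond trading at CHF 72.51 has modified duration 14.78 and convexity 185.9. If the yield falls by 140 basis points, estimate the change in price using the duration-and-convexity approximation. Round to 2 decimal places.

Duration effect: -D_mod·Δy = -14.78 × (-0.014) = +0.206920
Convexity effect: ½·C·(Δy)² = 0.5 × 185.9 × (-0.014)² = +0.0182182
ΔP/P ≈ +0.206920 + 0.0182182 = +0.2251382
ΔP ≈ 72.51 × (+0.2251382) = +16.324770882.

+CHF 16.32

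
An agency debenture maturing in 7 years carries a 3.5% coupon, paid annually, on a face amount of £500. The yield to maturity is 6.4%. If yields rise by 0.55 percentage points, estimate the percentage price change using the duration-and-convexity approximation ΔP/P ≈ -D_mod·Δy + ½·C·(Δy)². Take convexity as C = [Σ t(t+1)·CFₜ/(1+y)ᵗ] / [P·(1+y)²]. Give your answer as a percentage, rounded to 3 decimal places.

With y = 0.064:
  t   CF        PV=CF/(1+0.064)^t    t·PV        t(t+1)·PV
  1        17.50        16.4474        16.4474          32.8947
  2        17.50        15.4581        30.9161          92.7483
  3        17.50        14.5282        43.5847         174.3389
  4        17.50        13.6544        54.6175         273.0873
  5        17.50        12.8331        64.1653         384.9915
  6        17.50        12.0611        72.3668         506.5678
  7       517.50       335.2115     2,346.4808      18,771.8461
  Σ                    420.1938     2,628.5785      20,236.4747
P = 420.1938; D_Mac = 6.25563 yrs; D_mod = 5.87936 yrs; C = 42.54044.
Duration effect: -5.87936 × (+0.0055) = -0.032336
Convexity effect: 0.5 × 42.54044 × (0.0055)² = +0.0006434
ΔP/P ≈ -0.032336 + 0.0006434 = -0.031693 = -3.1693%.

-3.169%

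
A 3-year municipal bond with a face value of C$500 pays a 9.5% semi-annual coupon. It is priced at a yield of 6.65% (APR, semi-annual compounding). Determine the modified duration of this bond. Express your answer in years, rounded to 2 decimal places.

Periodic yield y = 0.03325. First find Macaulay duration:
  t   CF        PV=CF/(1+0.03325)^t    t·PV
  1        23.75        22.9857        22.9857
  2        23.75        22.2460        44.4921
  3        23.75        21.5302        64.5905
  4        23.75        20.8373        83.3493
  5        23.75        20.1668       100.8339
  6       523.75       430.4191     2,582.5147
  Σ                    538.1852     2,898.7662
P = 538.1852; Macaulay duration = 2,898.7662 / 538.1852 = 5.38619 half-year periods = 2.69309 years.
Modified duration = D_Mac / (1 + y) = 2.69309 / 1.03325 = 2.60643 years.

2.61 years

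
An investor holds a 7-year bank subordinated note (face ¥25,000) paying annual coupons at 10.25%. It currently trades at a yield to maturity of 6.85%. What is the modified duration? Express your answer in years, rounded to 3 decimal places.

5.119 years

Periodic yield y = 0.0685. First find Macaulay duration:
  t   CF        PV=CF/(1+0.0685)^t    t·PV
  1     2,562.50     2,398.2218     2,398.2218
  2     2,562.50     2,244.4753     4,488.9505
  3     2,562.50     2,100.5852     6,301.7555
  4     2,562.50     1,965.9197     7,863.6787
  5     2,562.50     1,839.8874     9,199.4369
  6     2,562.50     1,721.9348    10,331.6091
  7    27,562.50    17,333.9253   121,337.4773
  Σ                 29,604.9495   161,921.1298
P = 29,604.9495; Macaulay duration = 161,921.1298 / 29,604.9495 = 5.46939 years.
Modified duration = D_Mac / (1 + y) = 5.46939 / 1.0685 = 5.11876 years.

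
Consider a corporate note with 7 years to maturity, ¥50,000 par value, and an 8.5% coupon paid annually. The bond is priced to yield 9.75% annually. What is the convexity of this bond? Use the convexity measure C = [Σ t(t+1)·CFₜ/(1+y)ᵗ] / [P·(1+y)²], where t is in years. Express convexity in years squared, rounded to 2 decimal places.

33.47

With y = 0.0975:
  t   CF        PV=CF/(1+0.0975)^t    t·PV        t(t+1)·PV
  1     4,250.00     3,872.4374     3,872.4374       7,744.8747
  2     4,250.00     3,528.4167     7,056.8335      21,170.5004
  3     4,250.00     3,214.9583     9,644.8749      38,579.4995
  4     4,250.00     2,929.3470    11,717.3879      58,586.9393
  5     4,250.00     2,669.1089    13,345.5443      80,073.2655
  6     4,250.00     2,431.9898    14,591.9390     102,143.5733
  7    54,250.00    28,285.7722   198,000.4057   1,584,003.2456
  Σ                 46,932.0303   258,229.4226   1,892,301.8984
P = 46,932.0303.
Convexity = Σ t(t+1)·PV / [P·(1+y)²] = 1,892,301.8984 / (46,932.0303 × 1.204506) = 33.47434.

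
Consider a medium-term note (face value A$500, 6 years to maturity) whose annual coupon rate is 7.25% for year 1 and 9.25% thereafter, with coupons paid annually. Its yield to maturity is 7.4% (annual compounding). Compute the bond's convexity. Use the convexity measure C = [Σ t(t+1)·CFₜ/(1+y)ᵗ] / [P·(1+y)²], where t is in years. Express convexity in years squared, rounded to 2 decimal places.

With y = 0.074:
  t   CF        PV=CF/(1+0.074)^t    t·PV        t(t+1)·PV
  1        36.25        33.7523        33.7523          67.5047
  2        46.25        40.0962        80.1924         240.5772
  3        46.25        37.3335       112.0005         448.0022
  4        46.25        34.7612       139.0448         695.2238
  5        46.25        32.3661       161.8305         970.9829
  6       546.25       355.9310     2,135.5857      14,949.1002
  Σ                    534.2403     2,662.4062      17,371.3909
P = 534.2403.
Convexity = Σ t(t+1)·PV / [P·(1+y)²] = 17,371.3909 / (534.2403 × 1.153476) = 28.18963.

28.19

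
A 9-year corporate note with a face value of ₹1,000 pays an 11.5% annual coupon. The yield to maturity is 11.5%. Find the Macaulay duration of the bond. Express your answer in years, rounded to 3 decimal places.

6.056 years

Periodic yield y = 0.115. Discount each cash flow and weight by its year:
  t   CF        PV=CF/(1+0.115)^t    t·PV
  1       115.00       103.1390       103.1390
  2       115.00        92.5014       185.0027
  3       115.00        82.9609       248.8826
  4       115.00        74.4044       297.6174
  5       115.00        66.7304       333.6518
  6       115.00        59.8479       359.0872
  7       115.00        53.6752       375.7265
  8       115.00        48.1392       385.1136
  9     1,115.00       418.6018     3,767.4159
  Σ                  1,000.0000     6,055.6368
Price P = Σ PV = 1,000.0000.
Macaulay duration = Σ(t·PV) / P = 6,055.6368 / 1,000.0000 = 6.05564 years.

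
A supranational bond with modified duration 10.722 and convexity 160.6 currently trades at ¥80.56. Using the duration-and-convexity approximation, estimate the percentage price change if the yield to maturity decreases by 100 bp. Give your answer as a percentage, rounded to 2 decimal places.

+11.53%

Duration effect: -D_mod·Δy = -10.722 × (-0.01) = +0.107220
Convexity effect: ½·C·(Δy)² = 0.5 × 160.6 × (-0.01)² = +0.0080300
ΔP/P ≈ +0.107220 + 0.0080300 = +0.115250
= +11.5250%.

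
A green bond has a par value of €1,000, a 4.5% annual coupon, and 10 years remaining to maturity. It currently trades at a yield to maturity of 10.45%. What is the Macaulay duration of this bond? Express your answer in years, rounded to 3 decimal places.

Periodic yield y = 0.1045. Discount each cash flow and weight by its year:
  t   CF        PV=CF/(1+0.1045)^t    t·PV
  1        45.00        40.7424        40.7424
  2        45.00        36.8877        73.7753
  3        45.00        33.3976       100.1928
  4        45.00        30.2378       120.9510
  5        45.00        27.3769       136.8844
  6        45.00        24.7867       148.7200
  7        45.00        22.4415       157.0907
  8        45.00        20.3183       162.5462
  9        45.00        18.3959       165.5631
  10    1,045.00       386.7756     3,867.7562
  Σ                    641.3603     4,974.2222
Price P = Σ PV = 641.3603.
Macaulay duration = Σ(t·PV) / P = 4,974.2222 / 641.3603 = 7.75574 years.

7.756 years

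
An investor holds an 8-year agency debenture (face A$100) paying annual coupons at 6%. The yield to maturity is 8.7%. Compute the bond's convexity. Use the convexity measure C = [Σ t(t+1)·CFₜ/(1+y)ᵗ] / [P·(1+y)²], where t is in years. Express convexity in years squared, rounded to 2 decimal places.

45.44

With y = 0.087:
  t   CF        PV=CF/(1+0.087)^t    t·PV        t(t+1)·PV
  1         6.00         5.5198         5.5198          11.0396
  2         6.00         5.0780        10.1560          30.4680
  3         6.00         4.6716        14.0147          56.0588
  4         6.00         4.2977        17.1907          85.9534
  5         6.00         3.9537        19.7685         118.6110
  6         6.00         3.6373        21.8235         152.7648
  7         6.00         3.3461        23.4230         187.3840
  8       106.00        54.3838       435.0704       3,915.6333
  Σ                     84.8879       546.9665       4,557.9127
P = 84.8879.
Convexity = Σ t(t+1)·PV / [P·(1+y)²] = 4,557.9127 / (84.8879 × 1.181569) = 45.44238.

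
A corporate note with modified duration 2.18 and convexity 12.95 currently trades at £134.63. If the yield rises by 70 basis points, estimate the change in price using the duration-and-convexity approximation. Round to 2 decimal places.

Duration effect: -D_mod·Δy = -2.18 × (+0.007) = -0.015260
Convexity effect: ½·C·(Δy)² = 0.5 × 12.95 × (0.007)² = +0.000317275
ΔP/P ≈ -0.015260 + 0.000317275 = -0.014942725
ΔP ≈ 134.63 × (-0.014942725) = -2.01173906675.

-£2.01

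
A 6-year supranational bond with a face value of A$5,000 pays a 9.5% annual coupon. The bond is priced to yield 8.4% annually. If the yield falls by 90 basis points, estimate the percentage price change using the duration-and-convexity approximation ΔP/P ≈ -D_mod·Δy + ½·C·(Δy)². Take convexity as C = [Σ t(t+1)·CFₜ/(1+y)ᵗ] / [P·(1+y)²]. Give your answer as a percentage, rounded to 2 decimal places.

With y = 0.084:
  t   CF        PV=CF/(1+0.084)^t    t·PV        t(t+1)·PV
  1       475.00       438.1919       438.1919         876.3838
  2       475.00       404.2361       808.4721       2,425.4163
  3       475.00       372.9115     1,118.7345       4,474.9379
  4       475.00       344.0143     1,376.0572       6,880.2858
  5       475.00       317.3564     1,586.7818       9,520.6906
  6     5,475.00     3,374.4922    20,246.9533     141,728.6729
  Σ                  5,251.2023    25,575.1907     165,906.3873
P = 5,251.2023; D_Mac = 4.87035 yrs; D_mod = 4.49294 yrs; C = 26.88721.
Duration effect: -4.49294 × (-0.009) = +0.040436
Convexity effect: 0.5 × 26.88721 × (-0.009)² = +0.0010889
ΔP/P ≈ +0.040436 + 0.0010889 = +0.041525 = +4.1525%.

+4.15%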